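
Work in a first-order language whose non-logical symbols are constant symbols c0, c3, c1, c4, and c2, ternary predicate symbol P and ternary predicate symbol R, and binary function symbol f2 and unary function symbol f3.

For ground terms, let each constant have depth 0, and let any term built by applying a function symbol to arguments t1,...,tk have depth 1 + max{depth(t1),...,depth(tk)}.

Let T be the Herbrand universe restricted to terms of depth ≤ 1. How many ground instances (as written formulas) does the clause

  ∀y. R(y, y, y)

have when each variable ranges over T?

Ground terms of depth ≤ 1:
  Count level by level. With function symbols f2/2, f3/1, the terms of depth ≤ k are the 5 constants together with each function applied to depth-≤(k−1) tuples, so N_k = 5 + N_{k-1}^2 + N_{k-1}.
  N_0 = 5
  N_1 = 5 + 5^2 + 5 = 35
So there are 35 ground terms available for substitution.
The variable y ranges independently over the available ground terms, and distinct assignments produce distinct instances.
Number of ground instances = 35.

35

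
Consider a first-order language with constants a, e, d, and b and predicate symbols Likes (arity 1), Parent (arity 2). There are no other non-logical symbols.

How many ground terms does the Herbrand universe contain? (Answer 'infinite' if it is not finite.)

4

There are no function symbols, so every ground term is one of the 4 constants.
The Herbrand universe is {a, e, d, b}, which is finite with 4 elements.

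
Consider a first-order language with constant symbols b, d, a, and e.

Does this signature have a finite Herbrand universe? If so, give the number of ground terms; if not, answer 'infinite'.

4

There are no function symbols, so every ground term is one of the 4 constants.
The Herbrand universe is {b, d, a, e}, which is finite with 4 elements.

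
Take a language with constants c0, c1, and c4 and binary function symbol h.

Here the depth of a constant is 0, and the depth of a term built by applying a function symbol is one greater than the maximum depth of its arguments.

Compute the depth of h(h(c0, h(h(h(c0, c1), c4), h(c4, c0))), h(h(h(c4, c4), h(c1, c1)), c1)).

depth(h(c0, c1)) = 1 + max(0, 0) = 1
depth(h(h(c0, c1), c4)) = 1 + max(1, 0) = 2
depth(h(c4, c0)) = 1 + max(0, 0) = 1
depth(h(h(h(c0, c1), c4), h(c4, c0))) = 1 + max(2, 1) = 3
depth(h(c0, h(h(h(c0, c1), c4), h(c4, c0)))) = 1 + max(0, 3) = 4
depth(h(c4, c4)) = 1 + max(0, 0) = 1
depth(h(c1, c1)) = 1 + max(0, 0) = 1
depth(h(h(c4, c4), h(c1, c1))) = 1 + max(1, 1) = 2
depth(h(h(h(c4, c4), h(c1, c1)), c1)) = 1 + max(2, 0) = 3
depth(h(h(c0, h(h(h(c0, c1), c4), h(c4, c0))), h(h(h(c4, c4), h(c1, c1)), c1))) = 1 + max(4, 3) = 5

5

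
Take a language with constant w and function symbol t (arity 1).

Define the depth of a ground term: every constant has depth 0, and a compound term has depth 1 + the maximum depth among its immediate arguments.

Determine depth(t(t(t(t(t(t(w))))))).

depth(t(w)) = 1 + depth(w) = 1 + 0 = 1
depth(t(t(w))) = 1 + depth(t(w)) = 1 + 1 = 2
depth(t(t(t(w)))) = 1 + depth(t(t(w))) = 1 + 2 = 3
depth(t(t(t(t(w))))) = 1 + depth(t(t(t(w)))) = 1 + 3 = 4
depth(t(t(t(t(t(w)))))) = 1 + depth(t(t(t(t(w))))) = 1 + 4 = 5
depth(t(t(t(t(t(t(w))))))) = 1 + depth(t(t(t(t(t(w)))))) = 1 + 5 = 6

6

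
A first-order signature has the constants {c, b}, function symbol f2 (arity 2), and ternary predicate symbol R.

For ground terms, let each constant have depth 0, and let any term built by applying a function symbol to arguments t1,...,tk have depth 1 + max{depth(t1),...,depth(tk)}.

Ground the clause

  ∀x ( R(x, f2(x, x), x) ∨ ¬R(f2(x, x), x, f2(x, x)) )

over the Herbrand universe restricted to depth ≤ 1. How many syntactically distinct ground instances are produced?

Ground terms of depth ≤ 1:
  Count level by level. With function symbols f2/2, the terms of depth ≤ k are the 2 constants together with each function applied to depth-≤(k−1) tuples, so N_k = 2 + N_{k-1}^2.
  N_0 = 2
  N_1 = 2 + 2^2 = 6
  Explicitly: c, b, f2(c, c), f2(c, b), f2(b, c), f2(b, b).
So there are 6 ground terms available for substitution.
There is 1 variable to instantiate (x),  occurring in at least one literal, so different choices give different ground instances.
Number of ground instances = 6.

6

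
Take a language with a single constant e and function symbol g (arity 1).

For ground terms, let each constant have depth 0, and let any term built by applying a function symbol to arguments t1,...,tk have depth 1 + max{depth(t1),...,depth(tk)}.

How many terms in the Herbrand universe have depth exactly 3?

1

Write N_k for the number of ground terms of depth ≤ k. A term of depth ≤ k is either a constant or a function symbol applied to arguments of depth ≤ k−1, so N_k = 1 + N_{k-1}.
N_0 = 1
N_1 = 1 + 1 = 2
N_2 = 1 + 2 = 3
N_3 = 1 + 3 = 4
Terms of depth exactly 3: N_3 − N_2 = 4 − 3 = 1.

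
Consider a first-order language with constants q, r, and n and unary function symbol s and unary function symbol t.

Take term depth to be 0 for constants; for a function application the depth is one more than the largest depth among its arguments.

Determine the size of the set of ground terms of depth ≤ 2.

21

Let N_k = |{terms of depth ≤ k}|. Then N_0 = 3 and N_k = 3 + N_{k-1} + N_{k-1} for k ≥ 1 (one summand per function symbol, arity giving the exponent).
N_0 = 3
N_1 = 3 + 3 + 3 = 9
N_2 = 3 + 9 + 9 = 21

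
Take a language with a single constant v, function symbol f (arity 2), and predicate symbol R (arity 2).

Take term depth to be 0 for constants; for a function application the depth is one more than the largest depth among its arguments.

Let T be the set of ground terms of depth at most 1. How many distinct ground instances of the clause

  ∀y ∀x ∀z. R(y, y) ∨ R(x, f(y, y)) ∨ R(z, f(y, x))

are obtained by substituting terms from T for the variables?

8

Ground terms of depth ≤ 1:
  Let N_k = |{terms of depth ≤ k}|. Then N_0 = 1 and N_k = 1 + N_{k-1}^2 for k ≥ 1 (one summand per function symbol, arity giving the exponent).
  N_0 = 1
  N_1 = 1 + 1^2 = 2
So there are 2 ground terms available for substitution.
There are 3 variables to instantiate (y, x, z), each occurring in at least one literal, so different choices give different ground instances.
Number of ground instances = 2^3 = 8.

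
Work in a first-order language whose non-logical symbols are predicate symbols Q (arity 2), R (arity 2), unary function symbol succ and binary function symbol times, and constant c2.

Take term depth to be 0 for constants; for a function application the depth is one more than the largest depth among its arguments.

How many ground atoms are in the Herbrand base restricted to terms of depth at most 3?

First count ground terms of depth ≤ 3.
Let N_k count ground terms of depth at most k. Each non-constant term of depth ≤ k is some function symbol applied to depth-≤(k−1) arguments, giving N_k = 1 + N_{k-1} + N_{k-1}^2.
N_0 = 1
N_1 = 1 + 1 + 1^2 = 3
N_2 = 1 + 3 + 3^2 = 13
N_3 = 1 + 13 + 13^2 = 183
So |H| = 183.
Ground atoms are formed by filling each argument slot of a predicate with a term from H, so an r-ary predicate gives |H|^r atoms:
  Q: 183^2 = 33489;  R: 183^2 = 33489
Total ground atoms: 33489 + 33489 = 66978.

66978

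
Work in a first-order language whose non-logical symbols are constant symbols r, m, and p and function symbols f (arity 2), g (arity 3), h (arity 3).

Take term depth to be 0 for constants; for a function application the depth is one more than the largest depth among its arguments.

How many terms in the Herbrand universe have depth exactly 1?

63

Let N_k count ground terms of depth at most k. Each non-constant term of depth ≤ k is some function symbol applied to depth-≤(k−1) arguments, giving N_k = 3 + N_{k-1}^2 + N_{k-1}^3 + N_{k-1}^3.
N_0 = 3
N_1 = 3 + 3^2 + 3^3 + 3^3 = 66
Terms of depth exactly 1: N_1 − N_0 = 66 − 3 = 63.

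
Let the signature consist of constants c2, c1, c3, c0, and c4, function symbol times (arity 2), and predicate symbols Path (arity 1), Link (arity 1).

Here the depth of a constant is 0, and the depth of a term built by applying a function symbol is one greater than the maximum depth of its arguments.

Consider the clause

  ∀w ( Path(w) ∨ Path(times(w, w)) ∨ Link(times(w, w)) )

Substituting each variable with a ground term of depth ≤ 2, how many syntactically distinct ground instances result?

Ground terms of depth ≤ 2:
  Let N_k = |{terms of depth ≤ k}|. Then N_0 = 5 and N_k = 5 + N_{k-1}^2 for k ≥ 1 (one summand per function symbol, arity giving the exponent).
  N_0 = 5
  N_1 = 5 + 5^2 = 30
  N_2 = 5 + 30^2 = 905
So there are 905 ground terms available for substitution.
There is 1 variable to instantiate (w),  occurring in at least one literal, so different choices give different ground instances.
Number of ground instances = 905.

905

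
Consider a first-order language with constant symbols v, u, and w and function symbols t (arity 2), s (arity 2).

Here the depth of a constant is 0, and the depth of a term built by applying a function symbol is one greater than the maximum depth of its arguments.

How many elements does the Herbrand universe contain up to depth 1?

Let N_k = |{terms of depth ≤ k}|. Then N_0 = 3 and N_k = 3 + N_{k-1}^2 + N_{k-1}^2 for k ≥ 1 (one summand per function symbol, arity giving the exponent).
N_0 = 3
N_1 = 3 + 3^2 + 3^2 = 21

21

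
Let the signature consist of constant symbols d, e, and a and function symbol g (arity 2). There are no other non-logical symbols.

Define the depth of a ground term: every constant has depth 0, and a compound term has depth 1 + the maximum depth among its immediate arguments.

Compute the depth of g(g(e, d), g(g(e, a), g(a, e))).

3

depth(g(e, d)) = 1 + max(0, 0) = 1
depth(g(e, a)) = 1 + max(0, 0) = 1
depth(g(a, e)) = 1 + max(0, 0) = 1
depth(g(g(e, a), g(a, e))) = 1 + max(1, 1) = 2
depth(g(g(e, d), g(g(e, a), g(a, e)))) = 1 + max(1, 2) = 3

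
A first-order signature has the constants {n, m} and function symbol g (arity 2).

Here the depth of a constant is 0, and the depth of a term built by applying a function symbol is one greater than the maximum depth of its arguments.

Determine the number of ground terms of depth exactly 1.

Let N_k count ground terms of depth at most k. Each non-constant term of depth ≤ k is some function symbol applied to depth-≤(k−1) arguments, giving N_k = 2 + N_{k-1}^2.
N_0 = 2
N_1 = 2 + 2^2 = 6
Terms of depth exactly 1: N_1 − N_0 = 6 − 2 = 4.

4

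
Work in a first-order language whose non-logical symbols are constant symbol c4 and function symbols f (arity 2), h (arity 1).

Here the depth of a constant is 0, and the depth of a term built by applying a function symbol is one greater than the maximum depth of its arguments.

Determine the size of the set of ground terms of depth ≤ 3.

If N_k denotes the number of depth-≤k ground terms, the 1 constant gives N_0 = 1, and each function symbol of arity r contributes N_{k-1}^r new terms at level k: N_k = 1 + N_{k-1}^2 + N_{k-1}.
N_0 = 1
N_1 = 1 + 1^2 + 1 = 3
N_2 = 1 + 3^2 + 3 = 13
N_3 = 1 + 13^2 + 13 = 183

183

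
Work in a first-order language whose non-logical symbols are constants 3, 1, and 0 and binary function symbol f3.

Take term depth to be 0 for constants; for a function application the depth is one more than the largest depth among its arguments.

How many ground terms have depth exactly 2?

135

Let N_k = |{terms of depth ≤ k}|. Then N_0 = 3 and N_k = 3 + N_{k-1}^2 for k ≥ 1 (one summand per function symbol, arity giving the exponent).
N_0 = 3
N_1 = 3 + 3^2 = 12
N_2 = 3 + 12^2 = 147
Terms of depth exactly 2: N_2 − N_1 = 147 − 12 = 135.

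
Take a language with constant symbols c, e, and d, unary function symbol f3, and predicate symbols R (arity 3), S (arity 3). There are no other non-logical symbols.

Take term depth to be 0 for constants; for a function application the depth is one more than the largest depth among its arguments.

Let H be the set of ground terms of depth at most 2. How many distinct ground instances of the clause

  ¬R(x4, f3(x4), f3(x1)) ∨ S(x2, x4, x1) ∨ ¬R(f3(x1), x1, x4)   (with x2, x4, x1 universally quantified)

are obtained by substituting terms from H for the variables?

729

Ground terms of depth ≤ 2:
  If N_k denotes the number of depth-≤k ground terms, the 3 constants give N_0 = 3, and each function symbol of arity r contributes N_{k-1}^r new terms at level k: N_k = 3 + N_{k-1}.
  N_0 = 3
  N_1 = 3 + 3 = 6
  N_2 = 3 + 6 = 9
So there are 9 ground terms available for substitution.
The clause has 3 distinct variables (x2, x4, x1), each appearing in the body. In the free term algebra distinct substitutions yield syntactically distinct ground instances.
Number of ground instances = 9^3 = 729.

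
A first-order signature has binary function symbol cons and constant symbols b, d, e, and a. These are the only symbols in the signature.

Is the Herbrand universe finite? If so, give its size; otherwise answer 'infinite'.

infinite

The signature has at least one function symbol (cons, arity 2) and at least one constant (b).
Iterating cons gives infinitely many distinct ground terms: b, cons(b, b), cons(cons(b, b), cons(b, b)), ...
So the Herbrand universe is infinite.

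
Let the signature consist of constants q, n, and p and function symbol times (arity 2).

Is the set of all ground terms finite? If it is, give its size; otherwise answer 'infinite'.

The signature has at least one function symbol (times, arity 2) and at least one constant (q).
Iterating times gives infinitely many distinct ground terms: q, times(q, q), times(times(q, q), times(q, q)), ...
So the Herbrand universe is infinite.

infinite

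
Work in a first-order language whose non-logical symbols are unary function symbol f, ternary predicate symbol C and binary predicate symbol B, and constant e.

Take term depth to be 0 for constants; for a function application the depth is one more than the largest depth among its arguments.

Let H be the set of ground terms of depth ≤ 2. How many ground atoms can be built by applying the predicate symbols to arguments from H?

36

First count ground terms of depth ≤ 2.
Let N_k = |{terms of depth ≤ k}|. Then N_0 = 1 and N_k = 1 + N_{k-1} for k ≥ 1 (one summand per function symbol, arity giving the exponent).
N_0 = 1
N_1 = 1 + 1 = 2
N_2 = 1 + 2 = 3
So |H| = 3.
A ground atom is a predicate applied to a tuple of terms from H, so the count is the sum over predicates of |H|^arity:
  C: 3^3 = 27;  B: 3^2 = 9
Total ground atoms: 27 + 9 = 36.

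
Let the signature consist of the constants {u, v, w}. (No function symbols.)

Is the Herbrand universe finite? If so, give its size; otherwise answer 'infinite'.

There are no function symbols, so every ground term is one of the 3 constants.
The Herbrand universe is {u, v, w}, which is finite with 3 elements.

3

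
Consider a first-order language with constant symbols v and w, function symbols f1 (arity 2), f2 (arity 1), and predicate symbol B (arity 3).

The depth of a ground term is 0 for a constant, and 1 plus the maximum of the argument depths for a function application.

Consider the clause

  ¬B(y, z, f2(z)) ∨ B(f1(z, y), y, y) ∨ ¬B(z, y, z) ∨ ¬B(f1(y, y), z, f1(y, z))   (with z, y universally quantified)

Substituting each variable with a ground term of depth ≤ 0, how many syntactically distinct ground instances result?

4

Ground terms of depth ≤ 0:
  If N_k denotes the number of depth-≤k ground terms, the 2 constants give N_0 = 2, and each function symbol of arity r contributes N_{k-1}^r new terms at level k: N_k = 2 + N_{k-1}^2 + N_{k-1}.
  N_0 = 2
So there are 2 ground terms available for substitution.
The body mentions every one of the 2 quantified variables; since ground terms form a free algebra, no two substitutions collapse to the same formula.
Number of ground instances = 2^2 = 4.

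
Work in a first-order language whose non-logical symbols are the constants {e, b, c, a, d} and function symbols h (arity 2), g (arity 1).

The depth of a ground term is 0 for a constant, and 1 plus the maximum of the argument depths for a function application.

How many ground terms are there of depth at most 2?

Write N_k for the number of ground terms of depth ≤ k. A term of depth ≤ k is either a constant or a function symbol applied to arguments of depth ≤ k−1, so N_k = 5 + N_{k-1}^2 + N_{k-1}.
N_0 = 5
N_1 = 5 + 5^2 + 5 = 35
N_2 = 5 + 35^2 + 35 = 1265

1265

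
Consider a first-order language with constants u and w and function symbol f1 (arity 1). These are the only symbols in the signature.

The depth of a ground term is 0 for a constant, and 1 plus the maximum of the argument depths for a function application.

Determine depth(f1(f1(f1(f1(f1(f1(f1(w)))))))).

7

depth(f1(w)) = 1 + depth(w) = 1 + 0 = 1
depth(f1(f1(w))) = 1 + depth(f1(w)) = 1 + 1 = 2
depth(f1(f1(f1(w)))) = 1 + depth(f1(f1(w))) = 1 + 2 = 3
depth(f1(f1(f1(f1(w))))) = 1 + depth(f1(f1(f1(w)))) = 1 + 3 = 4
depth(f1(f1(f1(f1(f1(w)))))) = 1 + depth(f1(f1(f1(f1(w))))) = 1 + 4 = 5
depth(f1(f1(f1(f1(f1(f1(w))))))) = 1 + depth(f1(f1(f1(f1(f1(w)))))) = 1 + 5 = 6
depth(f1(f1(f1(f1(f1(f1(f1(w)))))))) = 1 + depth(f1(f1(f1(f1(f1(f1(w))))))) = 1 + 6 = 7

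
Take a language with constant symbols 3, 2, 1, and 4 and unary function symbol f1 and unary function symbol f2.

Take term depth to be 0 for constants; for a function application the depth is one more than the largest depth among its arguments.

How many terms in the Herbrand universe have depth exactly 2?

Let N_k = |{terms of depth ≤ k}|. Then N_0 = 4 and N_k = 4 + N_{k-1} + N_{k-1} for k ≥ 1 (one summand per function symbol, arity giving the exponent).
N_0 = 4
N_1 = 4 + 4 + 4 = 12
N_2 = 4 + 12 + 12 = 28
Terms of depth exactly 2: N_2 − N_1 = 28 − 12 = 16.

16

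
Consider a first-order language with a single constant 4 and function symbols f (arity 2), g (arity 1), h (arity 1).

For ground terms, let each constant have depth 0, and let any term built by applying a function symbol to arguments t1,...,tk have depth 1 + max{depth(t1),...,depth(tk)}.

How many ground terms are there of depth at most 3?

Write N_k for the number of ground terms of depth ≤ k. A term of depth ≤ k is either a constant or a function symbol applied to arguments of depth ≤ k−1, so N_k = 1 + N_{k-1}^2 + N_{k-1} + N_{k-1}.
N_0 = 1
N_1 = 1 + 1^2 + 1 + 1 = 4
N_2 = 1 + 4^2 + 4 + 4 = 25
N_3 = 1 + 25^2 + 25 + 25 = 676

676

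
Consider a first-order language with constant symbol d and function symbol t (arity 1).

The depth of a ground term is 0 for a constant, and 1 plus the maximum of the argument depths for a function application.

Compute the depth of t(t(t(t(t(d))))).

5

depth(t(d)) = 1 + depth(d) = 1 + 0 = 1
depth(t(t(d))) = 1 + depth(t(d)) = 1 + 1 = 2
depth(t(t(t(d)))) = 1 + depth(t(t(d))) = 1 + 2 = 3
depth(t(t(t(t(d))))) = 1 + depth(t(t(t(d)))) = 1 + 3 = 4
depth(t(t(t(t(t(d)))))) = 1 + depth(t(t(t(t(d))))) = 1 + 4 = 5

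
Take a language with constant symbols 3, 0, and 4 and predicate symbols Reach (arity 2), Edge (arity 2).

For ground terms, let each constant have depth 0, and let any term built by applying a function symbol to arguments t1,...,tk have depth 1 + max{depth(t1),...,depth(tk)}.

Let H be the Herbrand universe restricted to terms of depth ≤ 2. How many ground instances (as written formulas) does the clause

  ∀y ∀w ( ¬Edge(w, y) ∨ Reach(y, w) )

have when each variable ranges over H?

9

Ground terms of depth ≤ 2:
  With no function symbols every ground term is a constant, so there are exactly 3 ground terms at every depth bound.
  N_0 = 3
  N_1 = 3
  N_2 = 3
  Explicitly: 3, 0, 4.
So there are 3 ground terms available for substitution.
Each of y, w ranges independently over the available ground terms, and distinct assignments produce distinct instances.
Number of ground instances = 3^2 = 9.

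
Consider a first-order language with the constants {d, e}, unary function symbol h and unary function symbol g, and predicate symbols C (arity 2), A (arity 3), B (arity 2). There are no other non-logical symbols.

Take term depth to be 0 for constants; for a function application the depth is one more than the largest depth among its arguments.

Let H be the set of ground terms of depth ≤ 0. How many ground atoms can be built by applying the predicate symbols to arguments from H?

16

First count ground terms of depth ≤ 0.
Count level by level. With function symbols h/1, g/1, the terms of depth ≤ k are the 2 constants together with each function applied to depth-≤(k−1) tuples, so N_k = 2 + N_{k-1} + N_{k-1}.
N_0 = 2
So |H| = 2.
Each predicate of arity r yields |H|^r ground atoms (one per choice of an r-tuple from H):
  C: 2^2 = 4;  A: 2^3 = 8;  B: 2^2 = 4
Total ground atoms: 4 + 8 + 4 = 16.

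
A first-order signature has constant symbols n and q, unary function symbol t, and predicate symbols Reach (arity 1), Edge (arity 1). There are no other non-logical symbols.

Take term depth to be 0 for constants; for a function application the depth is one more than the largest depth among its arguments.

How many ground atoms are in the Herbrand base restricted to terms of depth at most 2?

12

First count ground terms of depth ≤ 2.
Let N_k count ground terms of depth at most k. Each non-constant term of depth ≤ k is some function symbol applied to depth-≤(k−1) arguments, giving N_k = 2 + N_{k-1}.
N_0 = 2
N_1 = 2 + 2 = 4
N_2 = 2 + 4 = 6
Explicitly: n, q, t(n), t(q), t(t(n)), t(t(q)).
So |H| = 6.
For each predicate symbol, the number of ground atoms is |H| raised to its arity; summing:
  Reach: 6;  Edge: 6
Total ground atoms: 6 + 6 = 12.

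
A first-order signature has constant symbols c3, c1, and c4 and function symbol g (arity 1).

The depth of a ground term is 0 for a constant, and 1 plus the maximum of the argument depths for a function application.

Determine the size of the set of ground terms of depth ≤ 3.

Count level by level. With function symbols g/1, the terms of depth ≤ k are the 3 constants together with each function applied to depth-≤(k−1) tuples, so N_k = 3 + N_{k-1}.
N_0 = 3
N_1 = 3 + 3 = 6
N_2 = 3 + 6 = 9
N_3 = 3 + 9 = 12
Explicitly: c3, c1, c4, g(c3), g(c1), g(c4), g(g(c3)), g(g(c1)), g(g(c4)), g(g(g(c3))), g(g(g(c1))), g(g(g(c4))).

12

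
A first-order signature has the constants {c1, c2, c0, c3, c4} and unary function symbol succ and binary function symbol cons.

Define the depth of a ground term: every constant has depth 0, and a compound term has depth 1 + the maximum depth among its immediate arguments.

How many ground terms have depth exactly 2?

1230

If N_k denotes the number of depth-≤k ground terms, the 5 constants give N_0 = 5, and each function symbol of arity r contributes N_{k-1}^r new terms at level k: N_k = 5 + N_{k-1} + N_{k-1}^2.
N_0 = 5
N_1 = 5 + 5 + 5^2 = 35
N_2 = 5 + 35 + 35^2 = 1265
Terms of depth exactly 2: N_2 − N_1 = 1265 − 35 = 1230.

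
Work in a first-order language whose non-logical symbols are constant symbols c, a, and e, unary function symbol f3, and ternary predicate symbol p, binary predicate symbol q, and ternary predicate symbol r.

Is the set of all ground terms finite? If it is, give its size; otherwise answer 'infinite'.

The signature has at least one function symbol (f3, arity 1) and at least one constant (c).
Iterating f3 gives infinitely many distinct ground terms: c, f3(c), f3(f3(c)), ...
So the Herbrand universe is infinite.

infinite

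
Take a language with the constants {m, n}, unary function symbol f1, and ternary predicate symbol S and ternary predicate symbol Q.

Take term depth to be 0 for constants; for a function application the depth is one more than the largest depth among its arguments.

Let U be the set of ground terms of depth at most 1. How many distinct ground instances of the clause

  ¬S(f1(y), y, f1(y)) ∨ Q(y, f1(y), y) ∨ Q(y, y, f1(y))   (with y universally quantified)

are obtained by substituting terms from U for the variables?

4

Ground terms of depth ≤ 1:
  Write N_k for the number of ground terms of depth ≤ k. A term of depth ≤ k is either a constant or a function symbol applied to arguments of depth ≤ k−1, so N_k = 2 + N_{k-1}.
  N_0 = 2
  N_1 = 2 + 2 = 4
So there are 4 ground terms available for substitution.
There is 1 variable to instantiate (y),  occurring in at least one literal, so different choices give different ground instances.
Number of ground instances = 4.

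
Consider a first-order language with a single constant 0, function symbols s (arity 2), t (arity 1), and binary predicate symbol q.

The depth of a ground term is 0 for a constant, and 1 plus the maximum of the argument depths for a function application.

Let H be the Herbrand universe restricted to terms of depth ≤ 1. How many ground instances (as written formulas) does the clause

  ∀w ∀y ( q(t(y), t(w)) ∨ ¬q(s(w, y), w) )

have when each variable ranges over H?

Ground terms of depth ≤ 1:
  Let N_k count ground terms of depth at most k. Each non-constant term of depth ≤ k is some function symbol applied to depth-≤(k−1) arguments, giving N_k = 1 + N_{k-1}^2 + N_{k-1}.
  N_0 = 1
  N_1 = 1 + 1^2 + 1 = 3
  Explicitly: 0, s(0, 0), t(0).
So there are 3 ground terms available for substitution.
The clause has 2 distinct variables (w, y), each appearing in the body. In the free term algebra distinct substitutions yield syntactically distinct ground instances.
Number of ground instances = 3^2 = 9.

9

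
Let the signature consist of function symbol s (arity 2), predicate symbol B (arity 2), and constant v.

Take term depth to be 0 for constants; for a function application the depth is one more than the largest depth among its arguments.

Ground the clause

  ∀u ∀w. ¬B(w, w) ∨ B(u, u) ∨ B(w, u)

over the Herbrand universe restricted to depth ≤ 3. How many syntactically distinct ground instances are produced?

676

Ground terms of depth ≤ 3:
  Let N_k = |{terms of depth ≤ k}|. Then N_0 = 1 and N_k = 1 + N_{k-1}^2 for k ≥ 1 (one summand per function symbol, arity giving the exponent).
  N_0 = 1
  N_1 = 1 + 1^2 = 2
  N_2 = 1 + 2^2 = 5
  N_3 = 1 + 5^2 = 26
So there are 26 ground terms available for substitution.
The clause has 2 distinct variables (u, w), each appearing in the body. In the free term algebra distinct substitutions yield syntactically distinct ground instances.
Number of ground instances = 26^2 = 676.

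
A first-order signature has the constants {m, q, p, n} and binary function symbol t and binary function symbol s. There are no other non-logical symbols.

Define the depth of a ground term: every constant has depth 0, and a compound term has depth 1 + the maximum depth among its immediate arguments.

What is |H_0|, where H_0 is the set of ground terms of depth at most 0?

4

If N_k denotes the number of depth-≤k ground terms, the 4 constants give N_0 = 4, and each function symbol of arity r contributes N_{k-1}^r new terms at level k: N_k = 4 + N_{k-1}^2 + N_{k-1}^2.
N_0 = 4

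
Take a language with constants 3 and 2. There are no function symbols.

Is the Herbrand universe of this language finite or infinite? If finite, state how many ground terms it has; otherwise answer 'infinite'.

There are no function symbols, so every ground term is one of the 2 constants.
The Herbrand universe is {3, 2}, which is finite with 2 elements.

2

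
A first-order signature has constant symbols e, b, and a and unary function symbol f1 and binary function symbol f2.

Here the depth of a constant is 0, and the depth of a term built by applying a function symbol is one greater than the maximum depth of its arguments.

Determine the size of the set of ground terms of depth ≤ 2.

243

Let N_k count ground terms of depth at most k. Each non-constant term of depth ≤ k is some function symbol applied to depth-≤(k−1) arguments, giving N_k = 3 + N_{k-1} + N_{k-1}^2.
N_0 = 3
N_1 = 3 + 3 + 3^2 = 15
N_2 = 3 + 15 + 15^2 = 243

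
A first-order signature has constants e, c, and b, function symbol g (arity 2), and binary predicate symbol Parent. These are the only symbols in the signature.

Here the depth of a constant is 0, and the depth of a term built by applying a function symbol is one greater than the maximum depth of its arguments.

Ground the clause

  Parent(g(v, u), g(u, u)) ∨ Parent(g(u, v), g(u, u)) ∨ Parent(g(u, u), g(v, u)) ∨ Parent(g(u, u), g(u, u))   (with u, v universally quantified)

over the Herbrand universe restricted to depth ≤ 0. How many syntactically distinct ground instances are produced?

Ground terms of depth ≤ 0:
  Let N_k count ground terms of depth at most k. Each non-constant term of depth ≤ k is some function symbol applied to depth-≤(k−1) arguments, giving N_k = 3 + N_{k-1}^2.
  N_0 = 3
  Explicitly: e, c, b.
So there are 3 ground terms available for substitution.
Each of u, v ranges independently over the available ground terms, and distinct assignments produce distinct instances.
Number of ground instances = 3^2 = 9.

9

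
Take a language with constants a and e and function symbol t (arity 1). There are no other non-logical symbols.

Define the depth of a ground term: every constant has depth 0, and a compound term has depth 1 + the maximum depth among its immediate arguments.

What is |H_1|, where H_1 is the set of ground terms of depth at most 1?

4

If N_k denotes the number of depth-≤k ground terms, the 2 constants give N_0 = 2, and each function symbol of arity r contributes N_{k-1}^r new terms at level k: N_k = 2 + N_{k-1}.
N_0 = 2
N_1 = 2 + 2 = 4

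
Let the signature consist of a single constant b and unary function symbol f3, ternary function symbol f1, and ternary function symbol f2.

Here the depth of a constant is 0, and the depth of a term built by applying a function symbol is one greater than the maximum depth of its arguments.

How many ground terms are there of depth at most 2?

Write N_k for the number of ground terms of depth ≤ k. A term of depth ≤ k is either a constant or a function symbol applied to arguments of depth ≤ k−1, so N_k = 1 + N_{k-1} + N_{k-1}^3 + N_{k-1}^3.
N_0 = 1
N_1 = 1 + 1 + 1^3 + 1^3 = 4
N_2 = 1 + 4 + 4^3 + 4^3 = 133

133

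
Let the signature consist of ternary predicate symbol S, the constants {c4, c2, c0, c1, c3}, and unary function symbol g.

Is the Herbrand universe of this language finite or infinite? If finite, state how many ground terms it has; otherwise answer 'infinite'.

The signature has at least one function symbol (g, arity 1) and at least one constant (c4).
Iterating g gives infinitely many distinct ground terms: c4, g(c4), g(g(c4)), ...
So the Herbrand universe is infinite.

infinite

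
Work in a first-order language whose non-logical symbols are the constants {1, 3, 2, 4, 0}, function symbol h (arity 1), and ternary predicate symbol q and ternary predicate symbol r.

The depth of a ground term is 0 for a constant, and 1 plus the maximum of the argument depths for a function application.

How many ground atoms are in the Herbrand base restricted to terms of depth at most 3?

16000

First count ground terms of depth ≤ 3.
If N_k denotes the number of depth-≤k ground terms, the 5 constants give N_0 = 5, and each function symbol of arity r contributes N_{k-1}^r new terms at level k: N_k = 5 + N_{k-1}.
N_0 = 5
N_1 = 5 + 5 = 10
N_2 = 5 + 10 = 15
N_3 = 5 + 15 = 20
So |H| = 20.
Each predicate of arity r yields |H|^r ground atoms (one per choice of an r-tuple from H):
  q: 20^3 = 8000;  r: 20^3 = 8000
Total ground atoms: 8000 + 8000 = 16000.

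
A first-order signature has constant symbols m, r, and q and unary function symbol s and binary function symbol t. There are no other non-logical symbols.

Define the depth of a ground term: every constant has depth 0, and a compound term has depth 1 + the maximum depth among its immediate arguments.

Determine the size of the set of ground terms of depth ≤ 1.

15

If N_k denotes the number of depth-≤k ground terms, the 3 constants give N_0 = 3, and each function symbol of arity r contributes N_{k-1}^r new terms at level k: N_k = 3 + N_{k-1} + N_{k-1}^2.
N_0 = 3
N_1 = 3 + 3 + 3^2 = 15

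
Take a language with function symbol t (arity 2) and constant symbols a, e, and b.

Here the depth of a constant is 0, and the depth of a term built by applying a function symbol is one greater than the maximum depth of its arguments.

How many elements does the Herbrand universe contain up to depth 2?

147

Let N_k = |{terms of depth ≤ k}|. Then N_0 = 3 and N_k = 3 + N_{k-1}^2 for k ≥ 1 (one summand per function symbol, arity giving the exponent).
N_0 = 3
N_1 = 3 + 3^2 = 12
N_2 = 3 + 12^2 = 147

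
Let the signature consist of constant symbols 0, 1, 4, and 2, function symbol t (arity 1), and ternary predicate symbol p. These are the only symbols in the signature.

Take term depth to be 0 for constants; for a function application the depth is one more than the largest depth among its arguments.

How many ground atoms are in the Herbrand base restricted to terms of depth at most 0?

64

First count ground terms of depth ≤ 0.
Count level by level. With function symbols t/1, the terms of depth ≤ k are the 4 constants together with each function applied to depth-≤(k−1) tuples, so N_k = 4 + N_{k-1}.
N_0 = 4
Explicitly: 0, 1, 4, 2.
So |H| = 4.
Ground atoms are formed by filling each argument slot of a predicate with a term from H, so an r-ary predicate gives |H|^r atoms:
  p: 4^3 = 64
Total ground atoms: 64.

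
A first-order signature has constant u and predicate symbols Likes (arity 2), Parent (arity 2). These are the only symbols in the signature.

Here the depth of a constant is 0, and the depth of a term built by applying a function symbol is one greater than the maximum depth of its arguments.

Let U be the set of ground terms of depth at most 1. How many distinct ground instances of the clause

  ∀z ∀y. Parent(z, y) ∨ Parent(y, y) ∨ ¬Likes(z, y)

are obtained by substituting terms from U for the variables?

Ground terms of depth ≤ 1:
  With no function symbols every ground term is a constant, so there is exactly 1 ground term at every depth bound.
  N_0 = 1
  N_1 = 1
  Explicitly: u.
So there is exactly 1 ground term available for substitution.
Each of z, y ranges independently over the available ground terms, and distinct assignments produce distinct instances.
Number of ground instances = 1^2 = 1.

1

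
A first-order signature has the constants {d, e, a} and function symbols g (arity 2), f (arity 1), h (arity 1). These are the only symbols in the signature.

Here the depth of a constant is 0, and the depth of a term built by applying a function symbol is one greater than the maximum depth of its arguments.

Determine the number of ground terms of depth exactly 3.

132135

Write N_k for the number of ground terms of depth ≤ k. A term of depth ≤ k is either a constant or a function symbol applied to arguments of depth ≤ k−1, so N_k = 3 + N_{k-1}^2 + N_{k-1} + N_{k-1}.
N_0 = 3
N_1 = 3 + 3^2 + 3 + 3 = 18
N_2 = 3 + 18^2 + 18 + 18 = 363
N_3 = 3 + 363^2 + 363 + 363 = 132498
Terms of depth exactly 3: N_3 − N_2 = 132498 − 363 = 132135.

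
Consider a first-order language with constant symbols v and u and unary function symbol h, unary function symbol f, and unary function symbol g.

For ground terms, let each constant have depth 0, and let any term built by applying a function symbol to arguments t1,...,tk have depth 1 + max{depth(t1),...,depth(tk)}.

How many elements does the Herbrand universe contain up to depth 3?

Count level by level. With function symbols h/1, f/1, g/1, the terms of depth ≤ k are the 2 constants together with each function applied to depth-≤(k−1) tuples, so N_k = 2 + N_{k-1} + N_{k-1} + N_{k-1}.
N_0 = 2
N_1 = 2 + 2 + 2 + 2 = 8
N_2 = 2 + 8 + 8 + 8 = 26
N_3 = 2 + 26 + 26 + 26 = 80

80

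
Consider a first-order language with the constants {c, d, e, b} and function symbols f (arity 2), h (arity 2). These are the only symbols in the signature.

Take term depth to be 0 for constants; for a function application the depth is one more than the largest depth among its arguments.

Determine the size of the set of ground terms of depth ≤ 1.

If N_k denotes the number of depth-≤k ground terms, the 4 constants give N_0 = 4, and each function symbol of arity r contributes N_{k-1}^r new terms at level k: N_k = 4 + N_{k-1}^2 + N_{k-1}^2.
N_0 = 4
N_1 = 4 + 4^2 + 4^2 = 36

36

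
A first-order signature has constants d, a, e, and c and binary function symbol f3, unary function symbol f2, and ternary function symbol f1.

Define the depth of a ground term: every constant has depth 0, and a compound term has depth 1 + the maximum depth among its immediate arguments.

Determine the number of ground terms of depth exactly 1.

84

Count level by level. With function symbols f3/2, f2/1, f1/3, the terms of depth ≤ k are the 4 constants together with each function applied to depth-≤(k−1) tuples, so N_k = 4 + N_{k-1}^2 + N_{k-1} + N_{k-1}^3.
N_0 = 4
N_1 = 4 + 4^2 + 4 + 4^3 = 88
Terms of depth exactly 1: N_1 − N_0 = 88 − 4 = 84.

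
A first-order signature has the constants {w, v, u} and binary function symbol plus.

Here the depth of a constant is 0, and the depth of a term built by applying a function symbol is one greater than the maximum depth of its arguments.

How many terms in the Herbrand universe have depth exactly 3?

Let N_k count ground terms of depth at most k. Each non-constant term of depth ≤ k is some function symbol applied to depth-≤(k−1) arguments, giving N_k = 3 + N_{k-1}^2.
N_0 = 3
N_1 = 3 + 3^2 = 12
N_2 = 3 + 12^2 = 147
N_3 = 3 + 147^2 = 21612
Terms of depth exactly 3: N_3 − N_2 = 21612 − 147 = 21465.

21465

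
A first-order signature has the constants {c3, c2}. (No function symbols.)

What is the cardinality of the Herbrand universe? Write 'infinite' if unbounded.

There are no function symbols, so every ground term is one of the 2 constants.
The Herbrand universe is {c3, c2}, which is finite with 2 elements.

2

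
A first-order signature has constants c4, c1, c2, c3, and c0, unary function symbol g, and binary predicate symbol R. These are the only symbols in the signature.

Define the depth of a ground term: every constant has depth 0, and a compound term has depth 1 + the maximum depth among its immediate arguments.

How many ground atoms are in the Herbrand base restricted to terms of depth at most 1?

First count ground terms of depth ≤ 1.
If N_k denotes the number of depth-≤k ground terms, the 5 constants give N_0 = 5, and each function symbol of arity r contributes N_{k-1}^r new terms at level k: N_k = 5 + N_{k-1}.
N_0 = 5
N_1 = 5 + 5 = 10
Explicitly: c4, c1, c2, c3, c0, g(c4), g(c1), g(c2), g(c3), g(c0).
So |H| = 10.
A ground atom is a predicate applied to a tuple of terms from H, so the count is the sum over predicates of |H|^arity:
  R: 10^2 = 100
Total ground atoms: 100.

100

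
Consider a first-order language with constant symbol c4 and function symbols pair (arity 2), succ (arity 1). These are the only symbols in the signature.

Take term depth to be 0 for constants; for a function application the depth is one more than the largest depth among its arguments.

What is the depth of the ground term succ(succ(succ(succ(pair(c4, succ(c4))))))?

depth(succ(c4)) = 1 + depth(c4) = 1 + 0 = 1
depth(pair(c4, succ(c4))) = 1 + max(0, 1) = 2
depth(succ(pair(c4, succ(c4)))) = 1 + depth(pair(c4, succ(c4))) = 1 + 2 = 3
depth(succ(succ(pair(c4, succ(c4))))) = 1 + depth(succ(pair(c4, succ(c4)))) = 1 + 3 = 4
depth(succ(succ(succ(pair(c4, succ(c4)))))) = 1 + depth(succ(succ(pair(c4, succ(c4))))) = 1 + 4 = 5
depth(succ(succ(succ(succ(pair(c4, succ(c4))))))) = 1 + depth(succ(succ(succ(pair(c4, succ(c4)))))) = 1 + 5 = 6

6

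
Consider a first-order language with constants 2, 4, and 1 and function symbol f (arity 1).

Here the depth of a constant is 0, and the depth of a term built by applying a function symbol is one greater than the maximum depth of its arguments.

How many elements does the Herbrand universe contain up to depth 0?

3

If N_k denotes the number of depth-≤k ground terms, the 3 constants give N_0 = 3, and each function symbol of arity r contributes N_{k-1}^r new terms at level k: N_k = 3 + N_{k-1}.
N_0 = 3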